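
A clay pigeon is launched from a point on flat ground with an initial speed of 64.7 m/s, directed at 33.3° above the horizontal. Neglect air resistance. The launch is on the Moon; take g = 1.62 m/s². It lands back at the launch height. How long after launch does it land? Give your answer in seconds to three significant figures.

43.9 s

Resolve: vₓ = 64.70 cos 33.3° = 54.08 m/s and v_y0 = 64.70 sin 33.3° = 35.52 m/s.
Time of flight on level ground: T = 2 v_y0 / g = 2 × 35.52 / 1.62 = 43.85 s.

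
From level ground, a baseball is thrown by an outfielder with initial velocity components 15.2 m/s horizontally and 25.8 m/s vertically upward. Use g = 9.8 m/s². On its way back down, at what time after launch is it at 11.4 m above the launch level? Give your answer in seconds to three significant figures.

4.78 s

Height y(t) = 25.80 t − 4.900 t² = 11.4 gives 4.900 t² − 25.80 t + 11.4 = 0.
t = [25.80 ± √(25.80² − 2·9.80·11.4)] / 9.80 = (25.80 ± 21.03) / 9.80, so t = 0.4869 s or t = 4.778 s.
The descending-branch root is 4.778 s.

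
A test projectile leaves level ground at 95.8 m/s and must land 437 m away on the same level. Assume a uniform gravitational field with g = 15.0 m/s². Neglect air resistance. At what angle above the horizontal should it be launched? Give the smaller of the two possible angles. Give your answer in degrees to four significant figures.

22.79°

Level-ground range R = v₀² sin(2θ)/g ⇒ sin(2θ) = gR/v₀² = 15.0 × 437 / 95.8² = 0.7142.
2θ = 45.58° or 180° − 45.58° = 134.4°, so θ = 22.79° or 67.21°.
The smaller angle is 22.79°.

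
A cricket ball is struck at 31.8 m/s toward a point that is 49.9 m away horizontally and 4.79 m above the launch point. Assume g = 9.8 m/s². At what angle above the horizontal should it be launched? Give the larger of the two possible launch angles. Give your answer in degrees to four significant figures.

Trajectory: y = x tanθ − g x² (1 + tan²θ)/(2v₀²). With x = 49.9, y = 4.79, v₀ = 31.8, g = 9.80:
12.07 tan²θ − 49.9 tanθ + (16.86) = 0.
tanθ = [49.9 ± √(49.9² − 4 × 12.07 × (16.86))] / (2 × 12.07) = (49.9 ± 40.95) / 24.13, giving tanθ = 0.3711 or 3.765.
θ = 20.36° or 75.12°; the larger is 75.12°.

75.12°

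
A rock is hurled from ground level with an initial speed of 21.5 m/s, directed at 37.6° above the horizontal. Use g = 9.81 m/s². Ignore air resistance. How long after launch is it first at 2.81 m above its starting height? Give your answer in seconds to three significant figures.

vₓ = 21.50 cos 37.6° = 17.03 m/s; v_y0 = 21.50 sin 37.6° = 13.12 m/s.
Height y(t) = 13.12 t − 4.905 t² = 2.81 gives 4.905 t² − 13.12 t + 2.81 = 0.
t = [13.12 ± √(13.12² − 2·9.81·2.81)] / 9.81 = (13.12 ± 10.81) / 9.81, so t = 0.2348 s or t = 2.440 s.
The first (ascending) time is 0.2348 s.

0.235 s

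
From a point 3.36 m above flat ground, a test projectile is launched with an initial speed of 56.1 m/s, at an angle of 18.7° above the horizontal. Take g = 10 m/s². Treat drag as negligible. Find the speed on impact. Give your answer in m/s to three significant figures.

56.7 m/s

Resolve: vₓ = 56.10 cos 18.7° = 53.14 m/s and v_y0 = 56.10 sin 18.7° = 17.99 m/s.
With up positive and y = 0 at the ground: y(t) = 3.36 + (17.99) t − 5.000 t². Setting y = 0 and taking the positive root: t = [17.99 + √(17.99² + 2·10.0·3.36)] / 10.0 = (17.99 + 19.77) / 10.0 = 3.775 s.
Vertical velocity at impact: v_y = v_y0 − g t = 17.99 − 10.0 × 3.775 = −19.77 m/s.
Speed: |v| = √(vₓ² + v_y²) = √(53.14² + 19.77²) = 56.70 m/s.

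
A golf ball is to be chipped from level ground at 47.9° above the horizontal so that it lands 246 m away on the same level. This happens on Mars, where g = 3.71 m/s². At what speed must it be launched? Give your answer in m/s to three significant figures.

Level-ground range: R = v₀² sin(2θ)/g, so v₀ = √(gR / sin 2θ).
v₀ = √(3.71 × 246 / sin 95.80°) = √(912.7 / 0.9949) = √917.36 = 30.29 m/s.

30.3 m/s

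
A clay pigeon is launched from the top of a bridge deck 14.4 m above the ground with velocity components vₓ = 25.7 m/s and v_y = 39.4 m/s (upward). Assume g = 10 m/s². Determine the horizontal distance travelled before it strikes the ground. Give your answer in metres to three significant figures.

Vertical motion (up positive, ground at y = 0): 5.000 t² − (39.40) t − 14.4 = 0, so t = (39.40 + √(39.40² + 2·10.0·14.4)) / 10.0 = (39.40 + 42.90) / 10.0 = 8.230 s.
Horizontal distance: R = vₓ t = 25.70 × 8.230 = 211.5 m.

212 m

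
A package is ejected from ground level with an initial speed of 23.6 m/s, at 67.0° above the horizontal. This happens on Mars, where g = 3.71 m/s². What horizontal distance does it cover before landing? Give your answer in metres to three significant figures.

vₓ = 23.60 cos 67.0° = 9.221 m/s; v_y0 = 23.60 sin 67.0° = 21.72 m/s.
Time aloft: T = 2 v_y0 / g = 2 × 21.72 / 3.71 = 11.71 s.
Horizontal distance R = vₓ T = 9.221 × 11.71 = 108.0 m.

108 m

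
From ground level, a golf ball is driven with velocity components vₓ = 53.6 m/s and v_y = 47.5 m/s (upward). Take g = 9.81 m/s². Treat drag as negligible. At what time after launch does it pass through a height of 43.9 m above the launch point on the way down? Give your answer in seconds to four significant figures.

8.649 s

Set y = v_y0 t − ½ g t² = 43.9: 4.905 t² − 47.50 t + 43.9 = 0.
Quadratic formula: t = (47.50 ± √1394.9) / 9.81 = (47.50 ± 37.35) / 9.81 → t = 1.035 s or 8.649 s.
The descending-branch root is 8.649 s.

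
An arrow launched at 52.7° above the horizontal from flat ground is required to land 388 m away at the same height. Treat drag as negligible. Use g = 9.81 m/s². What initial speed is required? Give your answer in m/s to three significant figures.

62.8 m/s

On level ground R = v₀² sin 2θ / g ⇒ v₀ = √(gR / sin 2θ).
v₀ = √(9.81 × 388 / sin 105.4°) = √(3806 / 0.9641) = √3948.0 = 62.83 m/s.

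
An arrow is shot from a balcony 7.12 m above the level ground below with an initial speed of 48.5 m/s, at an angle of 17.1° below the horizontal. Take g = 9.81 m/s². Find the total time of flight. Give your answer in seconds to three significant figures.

0.434 s

Components: vₓ = 48.50 cos 17.1° = 46.36 m/s, v_y0 = −14.26 m/s (downward).
Vertical motion (up positive, ground at y = 0): 4.905 t² − (−14.26) t − 7.12 = 0, so t = (−14.26 + √(14.26² + 2·9.81·7.12)) / 9.81 = (−14.26 + 18.52) / 9.81 = 0.4344 s.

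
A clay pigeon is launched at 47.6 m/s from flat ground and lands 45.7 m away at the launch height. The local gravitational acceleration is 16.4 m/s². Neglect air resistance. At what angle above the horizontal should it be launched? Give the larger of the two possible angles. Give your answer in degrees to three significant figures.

80.3°

R = v₀² sin 2θ / g gives sin 2θ = gR/v₀² = 16.4·45.7/47.6² = 0.3308.
2θ = 19.32° or 180° − 19.32° = 160.7°, so θ = 9.658° or 80.34°.
The larger angle is 80.34°.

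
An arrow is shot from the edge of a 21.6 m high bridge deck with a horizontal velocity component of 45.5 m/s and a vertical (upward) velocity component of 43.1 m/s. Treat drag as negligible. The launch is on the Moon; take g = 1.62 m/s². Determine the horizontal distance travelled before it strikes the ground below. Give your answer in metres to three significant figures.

The projectile lands when y = 21.6 + (43.10) t − ½·1.62·t² = 0. Positive root: t = (43.10 + √(43.10² + 2·1.62·21.6)) / 1.62 = (43.10 + 43.90) / 1.62 = 53.71 s.
Horizontal distance: R = vₓ t = 45.50 × 53.71 = 2444 m.

2440 m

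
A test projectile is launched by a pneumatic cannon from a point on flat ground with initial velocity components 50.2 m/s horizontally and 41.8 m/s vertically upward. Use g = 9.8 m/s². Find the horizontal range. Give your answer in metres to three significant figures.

Flight time T = 2 v_y0 / g = 8.531 s.
Horizontal distance R = vₓ T = 50.20 × 8.531 = 428.2 m.

428 m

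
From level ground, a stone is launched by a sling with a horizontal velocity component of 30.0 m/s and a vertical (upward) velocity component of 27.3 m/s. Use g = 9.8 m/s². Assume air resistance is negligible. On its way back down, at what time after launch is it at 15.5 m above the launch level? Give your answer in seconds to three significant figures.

4.93 s

Require v_y0 t − ½ g t² = 15.5, i.e. 4.900 t² − 27.30 t + 15.5 = 0.
Quadratic formula: t = (27.30 ± √441.49) / 9.80 = (27.30 ± 21.01) / 9.80 → t = 0.6417 s or 4.930 s.
The descending-branch root is 4.930 s.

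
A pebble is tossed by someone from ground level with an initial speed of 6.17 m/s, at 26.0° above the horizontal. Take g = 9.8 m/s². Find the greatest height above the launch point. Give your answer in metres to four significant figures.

vₓ = 6.170 cos 26.0° = 5.546 m/s; v_y0 = 6.170 sin 26.0° = 2.705 m/s.
Peak height H = v_y0² / (2g) = 7.3157 / 19.60 = 0.3732 m.

0.3732 m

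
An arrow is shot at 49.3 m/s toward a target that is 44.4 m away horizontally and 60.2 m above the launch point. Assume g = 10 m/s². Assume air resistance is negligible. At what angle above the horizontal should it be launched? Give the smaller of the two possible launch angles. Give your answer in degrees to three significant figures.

Trajectory: y = x tanθ − g x² (1 + tan²θ)/(2v₀²). With x = 44.4, y = 60.2, v₀ = 49.3, g = 10.0:
4.055 tan²θ − 44.4 tanθ + (64.26) = 0.
tanθ = [44.4 ± √(44.4² − 4 × 4.055 × (64.26))] / (2 × 4.055) = (44.4 ± 30.48) / 8.111, giving tanθ = 1.716 or 9.232.
θ = 59.77° or 83.82°; the smaller is 59.77°.

59.8°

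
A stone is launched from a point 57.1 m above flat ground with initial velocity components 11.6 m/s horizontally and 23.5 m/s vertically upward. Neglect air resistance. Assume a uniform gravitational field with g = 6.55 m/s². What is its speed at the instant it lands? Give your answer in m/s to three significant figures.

Vertical motion (up positive, ground at y = 0): 3.275 t² − (23.50) t − 57.1 = 0, so t = (23.50 + √(23.50² + 2·6.55·57.1)) / 6.55 = (23.50 + 36.06) / 6.55 = 9.093 s.
Vertical velocity at impact: v_y = v_y0 − g t = 23.50 − 6.55 × 9.093 = −36.06 m/s.
Speed: |v| = √(vₓ² + v_y²) = √(11.60² + 36.06²) = 37.88 m/s.

37.9 m/s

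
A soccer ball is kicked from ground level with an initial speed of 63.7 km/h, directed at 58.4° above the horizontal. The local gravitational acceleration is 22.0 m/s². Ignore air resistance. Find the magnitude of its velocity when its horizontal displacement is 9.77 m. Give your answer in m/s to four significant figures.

Convert: 63.7 km/h = 63.7/3.6 = 17.69 m/s.
Components: vₓ = 17.69 cos 58.4° = 9.272 m/s, v_y0 = 17.69 sin 58.4° = 15.07 m/s.
At x = 9.77 m, t = x/vₓ = 9.77/9.272 = 1.054 s.
Vertical velocity there: v_y = v_y0 − g t = 15.07 − 22.0 × 1.054 = −8.112 m/s.
Speed: √(vₓ² + v_y²) = √(9.272² + 8.112²) = 12.32 m/s.

12.32 m/s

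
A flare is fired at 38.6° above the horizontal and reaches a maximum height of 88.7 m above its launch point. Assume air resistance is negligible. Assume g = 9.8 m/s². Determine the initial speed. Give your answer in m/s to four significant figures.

66.83 m/s

At the peak v_y = 0, so v_y0 = √(2gH) = √(2 × 9.80 × 88.7) = 41.70 m/s.
v_y0 = v₀ sin θ ⇒ v₀ = 41.70 / sin 38.6° = 66.83 m/s.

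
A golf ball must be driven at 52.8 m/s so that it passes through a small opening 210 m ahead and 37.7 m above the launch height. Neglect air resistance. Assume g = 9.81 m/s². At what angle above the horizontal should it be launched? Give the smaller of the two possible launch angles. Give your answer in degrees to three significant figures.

Trajectory: y = x tanθ − g x² (1 + tan²θ)/(2v₀²). With x = 210, y = 37.7, v₀ = 52.8, g = 9.81:
77.59 tan²θ − 210 tanθ + (115.3) = 0.
tanθ = [210 ± √(210² − 4 × 77.59 × (115.3))] / (2 × 77.59) = (210 ± 91.20) / 155.2, giving tanθ = 0.7655 or 1.941.
θ = 37.44° or 62.74°; the smaller is 37.44°.

37.4°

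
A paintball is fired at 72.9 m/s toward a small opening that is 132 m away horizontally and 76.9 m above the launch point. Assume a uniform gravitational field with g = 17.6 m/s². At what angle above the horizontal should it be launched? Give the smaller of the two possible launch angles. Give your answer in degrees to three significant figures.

Trajectory: y = x tanθ − g x² (1 + tan²θ)/(2v₀²). With x = 132, y = 76.9, v₀ = 72.9, g = 17.6:
28.85 tan²θ − 132 tanθ + (105.8) = 0.
tanθ = [132 ± √(132² − 4 × 28.85 × (105.8))] / (2 × 28.85) = (132 ± 72.25) / 57.70, giving tanθ = 1.036 or 3.540.
θ = 46.00° or 74.22°; the smaller is 46.00°.

46.0°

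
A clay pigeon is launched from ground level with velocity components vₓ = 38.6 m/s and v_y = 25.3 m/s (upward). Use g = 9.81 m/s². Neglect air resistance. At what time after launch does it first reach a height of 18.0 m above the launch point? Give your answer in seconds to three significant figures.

0.852 s

Height y(t) = 25.30 t − 4.905 t² = 18.0 gives 4.905 t² − 25.30 t + 18.0 = 0.
t = [25.30 ± √(25.30² − 2·9.81·18.0)] / 9.81 = (25.30 ± 16.94) / 9.81, so t = 0.8523 s or t = 4.306 s.
The first (ascending) time is 0.8523 s.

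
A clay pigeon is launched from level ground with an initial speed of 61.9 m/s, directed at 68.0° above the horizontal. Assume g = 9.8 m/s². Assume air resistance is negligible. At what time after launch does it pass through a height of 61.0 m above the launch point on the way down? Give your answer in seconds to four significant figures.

10.53 s

Horizontal component vₓ = 61.90 cos 68.0° = 23.19 m/s; vertical v_y0 = 61.90 sin 68.0° = 57.39 m/s.
Require v_y0 t − ½ g t² = 61.0, i.e. 4.900 t² − 57.39 t + 61.0 = 0.
Quadratic formula: t = (57.39 ± √2098.3) / 9.80 = (57.39 ± 45.81) / 9.80 → t = 1.182 s or 10.53 s.
The descending-branch root is 10.53 s.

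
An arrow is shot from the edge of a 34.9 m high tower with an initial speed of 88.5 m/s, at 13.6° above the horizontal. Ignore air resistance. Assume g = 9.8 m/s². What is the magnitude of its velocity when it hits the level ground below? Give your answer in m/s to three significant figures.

Horizontal component vₓ = 88.50 cos 13.6° = 86.02 m/s; vertical v_y0 = 88.50 sin 13.6° = 20.81 m/s.
With up positive and y = 0 at the ground: y(t) = 34.9 + (20.81) t − 4.900 t². Setting y = 0 and taking the positive root: t = [20.81 + √(20.81² + 2·9.80·34.9)] / 9.80 = (20.81 + 33.42) / 9.80 = 5.534 s.
Vertical velocity at impact: v_y = v_y0 − g t = 20.81 − 9.80 × 5.534 = −33.42 m/s.
Speed: |v| = √(vₓ² + v_y²) = √(86.02² + 33.42²) = 92.28 m/s.

92.3 m/s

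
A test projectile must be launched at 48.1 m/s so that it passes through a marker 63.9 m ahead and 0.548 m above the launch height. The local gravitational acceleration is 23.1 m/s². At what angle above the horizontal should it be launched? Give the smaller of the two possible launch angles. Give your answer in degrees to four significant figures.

Trajectory: y = x tanθ − g x² (1 + tan²θ)/(2v₀²). With x = 63.9, y = 0.548, v₀ = 48.1, g = 23.1:
20.38 tan²θ − 63.9 tanθ + (20.93) = 0.
tanθ = [63.9 ± √(63.9² − 4 × 20.38 × (20.93))] / (2 × 20.38) = (63.9 ± 48.75) / 40.77, giving tanθ = 0.3716 or 2.763.
θ = 20.39° or 70.10°; the smaller is 20.39°.

20.39°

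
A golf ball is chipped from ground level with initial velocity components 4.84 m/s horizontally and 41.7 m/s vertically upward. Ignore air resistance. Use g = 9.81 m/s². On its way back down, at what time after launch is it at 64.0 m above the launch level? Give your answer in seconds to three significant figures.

6.49 s

Set y = v_y0 t − ½ g t² = 64.0: 4.905 t² − 41.70 t + 64.0 = 0.
t = [41.70 ± √(41.70² − 2·9.81·64.0)] / 9.81 = (41.70 ± 21.98) / 9.81, so t = 2.010 s or t = 6.492 s.
The descending-branch root is 6.492 s.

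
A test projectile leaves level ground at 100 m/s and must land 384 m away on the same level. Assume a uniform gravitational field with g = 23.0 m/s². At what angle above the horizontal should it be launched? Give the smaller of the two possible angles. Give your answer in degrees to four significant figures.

31.02°

Level-ground range R = v₀² sin(2θ)/g ⇒ sin(2θ) = gR/v₀² = 23.0 × 384 / 100² = 0.8832.
2θ = 62.03° or 180° − 62.03° = 118.0°, so θ = 31.02° or 58.98°.
The smaller angle is 31.02°.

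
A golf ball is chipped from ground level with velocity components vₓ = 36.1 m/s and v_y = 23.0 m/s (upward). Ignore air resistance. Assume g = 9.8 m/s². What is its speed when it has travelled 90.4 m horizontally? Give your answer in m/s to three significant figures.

x = vₓ t ⇒ t = 90.4/36.10 = 2.504 s.
Vertical velocity there: v_y = v_y0 − g t = 23.00 − 9.80 × 2.504 = −1.541 m/s.
Speed: √(vₓ² + v_y²) = √(36.10² + 1.541²) = 36.13 m/s.

36.1 m/s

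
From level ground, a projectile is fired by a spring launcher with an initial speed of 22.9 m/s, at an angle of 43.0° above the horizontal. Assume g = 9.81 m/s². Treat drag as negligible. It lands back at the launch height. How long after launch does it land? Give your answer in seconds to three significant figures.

vₓ = 22.90 cos 43.0° = 16.75 m/s; v_y0 = 22.90 sin 43.0° = 15.62 m/s.
Time of flight on level ground: T = 2 v_y0 / g = 2 × 15.62 / 9.81 = 3.184 s.

3.18 s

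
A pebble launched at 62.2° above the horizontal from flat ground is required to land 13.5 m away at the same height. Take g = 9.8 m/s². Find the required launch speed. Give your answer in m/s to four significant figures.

12.66 m/s

From R = (v₀² / g) sin 2θ: v₀ = √(gR / sin 2θ).
v₀ = √(9.80 × 13.5 / sin 124.4°) = √(132.3 / 0.8251) = √160.34 = 12.66 m/s.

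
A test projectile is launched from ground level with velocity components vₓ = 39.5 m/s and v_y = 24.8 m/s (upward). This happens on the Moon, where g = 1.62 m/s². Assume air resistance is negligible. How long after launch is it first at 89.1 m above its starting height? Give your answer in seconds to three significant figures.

4.16 s

Height y(t) = 24.80 t − 0.8100 t² = 89.1 gives 0.8100 t² − 24.80 t + 89.1 = 0.
t = [24.80 ± √(24.80² − 2·1.62·89.1)] / 1.62 = (24.80 ± 18.07) / 1.62, so t = 4.157 s or t = 26.46 s.
The first (ascending) time is 4.157 s.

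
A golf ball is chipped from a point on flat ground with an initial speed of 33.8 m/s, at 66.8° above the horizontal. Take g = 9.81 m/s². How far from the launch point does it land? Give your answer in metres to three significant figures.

84.3 m

Horizontal component vₓ = 33.80 cos 66.8° = 13.32 m/s; vertical v_y0 = 33.80 sin 66.8° = 31.07 m/s.
Flight time T = 2 v_y0 / g = 6.334 s.
Horizontal distance R = vₓ T = 13.32 × 6.334 = 84.33 m.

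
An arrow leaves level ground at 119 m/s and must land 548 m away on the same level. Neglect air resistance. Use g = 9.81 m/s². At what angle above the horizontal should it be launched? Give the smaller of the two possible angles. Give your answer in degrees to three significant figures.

11.2°

Level-ground range R = v₀² sin(2θ)/g ⇒ sin(2θ) = gR/v₀² = 9.81 × 548 / 119² = 0.3796.
2θ = 22.31° or 180° − 22.31° = 157.7°, so θ = 11.16° or 78.84°.
The smaller angle is 11.16°.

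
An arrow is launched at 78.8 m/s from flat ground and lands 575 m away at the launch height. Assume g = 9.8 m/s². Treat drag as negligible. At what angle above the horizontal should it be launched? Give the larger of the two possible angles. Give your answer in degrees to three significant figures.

57.4°

Level-ground range R = v₀² sin(2θ)/g ⇒ sin(2θ) = gR/v₀² = 9.80 × 575 / 78.8² = 0.9075.
2θ = 65.16° or 180° − 65.16° = 114.8°, so θ = 32.58° or 57.42°.
The larger angle is 57.42°.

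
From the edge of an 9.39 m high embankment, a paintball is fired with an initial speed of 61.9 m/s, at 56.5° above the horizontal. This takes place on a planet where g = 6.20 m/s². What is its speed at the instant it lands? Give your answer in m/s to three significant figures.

Resolve: vₓ = 61.90 cos 56.5° = 34.16 m/s and v_y0 = 61.90 sin 56.5° = 51.62 m/s.
With up positive and y = 0 at the ground: y(t) = 9.39 + (51.62) t − 3.100 t². Setting y = 0 and taking the positive root: t = [51.62 + √(51.62² + 2·6.20·9.39)] / 6.20 = (51.62 + 52.73) / 6.20 = 16.83 s.
Vertical velocity at impact: v_y = v_y0 − g t = 51.62 − 6.20 × 16.83 = −52.73 m/s.
Speed: |v| = √(vₓ² + v_y²) = √(34.16² + 52.73²) = 62.83 m/s.

62.8 m/s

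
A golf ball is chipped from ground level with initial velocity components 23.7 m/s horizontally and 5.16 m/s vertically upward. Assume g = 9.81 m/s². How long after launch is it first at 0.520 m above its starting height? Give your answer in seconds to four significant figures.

Set y = v_y0 t − ½ g t² = 0.520: 4.905 t² − 5.160 t + 0.520 = 0.
t = [5.160 ± √(5.160² − 2·9.81·0.520)] / 9.81 = (5.160 ± 4.053) / 9.81, so t = 0.1129 s or t = 0.9391 s.
The first (ascending) time is 0.1129 s.

0.1129 s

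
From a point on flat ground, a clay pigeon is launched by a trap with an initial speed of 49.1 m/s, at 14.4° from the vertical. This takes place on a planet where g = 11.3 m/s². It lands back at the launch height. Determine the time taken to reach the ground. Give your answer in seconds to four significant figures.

8.417 s

Resolve: vₓ = 49.10 sin 14.4° = 12.21 m/s and v_y0 = 49.10 cos 14.4° = 47.56 m/s.
Time of flight on level ground: T = 2 v_y0 / g = 2 × 47.56 / 11.3 = 8.417 s.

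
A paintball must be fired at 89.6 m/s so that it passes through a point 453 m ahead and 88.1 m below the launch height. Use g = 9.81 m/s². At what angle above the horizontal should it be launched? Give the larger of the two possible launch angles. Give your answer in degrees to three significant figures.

74.2°

Trajectory: y = x tanθ − g x² (1 + tan²θ)/(2v₀²). With x = 453, y = −88.1, v₀ = 89.6, g = 9.81:
125.4 tan²θ − 453 tanθ + (37.28) = 0.
tanθ = [453 ± √(453² − 4 × 125.4 × (37.28))] / (2 × 125.4) = (453 ± 431.9) / 250.8, giving tanθ = 0.08425 or 3.529.
θ = 4.816° or 74.18°; the larger is 74.18°.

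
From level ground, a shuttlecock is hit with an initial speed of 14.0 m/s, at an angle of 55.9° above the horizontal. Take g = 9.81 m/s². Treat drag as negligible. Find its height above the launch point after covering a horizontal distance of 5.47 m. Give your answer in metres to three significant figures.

Horizontal component vₓ = 14.00 cos 55.9° = 7.849 m/s; vertical v_y0 = 14.00 sin 55.9° = 11.59 m/s.
x = vₓ t ⇒ t = 5.47/7.849 = 0.6969 s.
Height: y = v_y0 t − ½ g t² = 11.59 × 0.6969 − 4.905 × 0.6969² = 8.079 − 2.382 = 5.697 m.

5.70 m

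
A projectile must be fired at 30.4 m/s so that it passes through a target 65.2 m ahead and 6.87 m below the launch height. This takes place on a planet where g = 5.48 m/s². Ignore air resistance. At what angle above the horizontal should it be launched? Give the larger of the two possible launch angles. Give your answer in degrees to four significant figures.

78.87°

Trajectory: y = x tanθ − g x² (1 + tan²θ)/(2v₀²). With x = 65.2, y = −6.87, v₀ = 30.4, g = 5.48:
12.60 tan²θ − 65.2 tanθ + (5.734) = 0.
tanθ = [65.2 ± √(65.2² − 4 × 12.60 × (5.734))] / (2 × 12.60) = (65.2 ± 62.94) / 25.21, giving tanθ = 0.08949 or 5.084.
θ = 5.114° or 78.87°; the larger is 78.87°.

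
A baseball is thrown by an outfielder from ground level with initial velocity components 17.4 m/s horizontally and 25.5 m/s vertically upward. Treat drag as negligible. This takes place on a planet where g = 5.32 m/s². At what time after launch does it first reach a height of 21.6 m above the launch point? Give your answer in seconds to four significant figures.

Set y = v_y0 t − ½ g t² = 21.6: 2.660 t² − 25.50 t + 21.6 = 0.
Quadratic formula: t = (25.50 ± √420.43) / 5.32 = (25.50 ± 20.50) / 5.32 → t = 0.9390 s or 8.647 s.
The first (ascending) time is 0.9390 s.

0.9390 s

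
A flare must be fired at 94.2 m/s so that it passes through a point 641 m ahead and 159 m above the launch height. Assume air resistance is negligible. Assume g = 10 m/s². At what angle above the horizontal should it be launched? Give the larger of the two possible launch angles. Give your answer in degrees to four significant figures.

61.78°

Trajectory: y = x tanθ − g x² (1 + tan²θ)/(2v₀²). With x = 641, y = 159, v₀ = 94.2, g = 10.0:
231.5 tan²θ − 641 tanθ + (390.5) = 0.
tanθ = [641 ± √(641² − 4 × 231.5 × (390.5))] / (2 × 231.5) = (641 ± 221.9) / 463.0, giving tanθ = 0.9051 or 1.864.
θ = 42.15° or 61.78°; the larger is 61.78°.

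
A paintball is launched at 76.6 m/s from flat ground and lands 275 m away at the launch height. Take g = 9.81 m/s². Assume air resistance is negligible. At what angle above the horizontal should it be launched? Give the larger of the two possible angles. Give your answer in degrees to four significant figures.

76.31°

Level-ground range R = v₀² sin(2θ)/g ⇒ sin(2θ) = gR/v₀² = 9.81 × 275 / 76.6² = 0.4598.
2θ = 27.37° or 180° − 27.37° = 152.6°, so θ = 13.69° or 76.31°.
The larger angle is 76.31°.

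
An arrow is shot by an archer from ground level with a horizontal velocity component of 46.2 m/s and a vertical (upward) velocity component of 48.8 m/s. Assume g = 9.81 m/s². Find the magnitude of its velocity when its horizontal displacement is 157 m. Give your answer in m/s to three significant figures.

At x = 157 m, t = x/vₓ = 157/46.20 = 3.398 s.
Vertical velocity there: v_y = v_y0 − g t = 48.80 − 9.81 × 3.398 = 15.46 m/s.
Speed: √(vₓ² + v_y²) = √(46.20² + 15.46²) = 48.72 m/s.

48.7 m/s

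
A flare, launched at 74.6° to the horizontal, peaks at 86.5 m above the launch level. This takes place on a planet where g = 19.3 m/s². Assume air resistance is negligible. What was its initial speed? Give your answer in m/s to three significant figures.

59.9 m/s

At the peak v_y = 0, so v_y0 = √(2gH) = √(2 × 19.3 × 86.5) = 57.78 m/s.
v_y0 = v₀ sin θ ⇒ v₀ = 57.78 / sin 74.6° = 59.94 m/s.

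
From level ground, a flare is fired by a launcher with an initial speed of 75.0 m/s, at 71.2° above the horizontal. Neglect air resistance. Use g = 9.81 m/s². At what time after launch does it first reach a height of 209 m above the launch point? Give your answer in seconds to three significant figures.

4.11 s

vₓ = 75.00 cos 71.2° = 24.17 m/s; v_y0 = 75.00 sin 71.2° = 71.00 m/s.
Require v_y0 t − ½ g t² = 209, i.e. 4.905 t² − 71.00 t + 209 = 0.
Quadratic formula: t = (71.00 ± √940.23) / 9.81 = (71.00 ± 30.66) / 9.81 → t = 4.112 s or 10.36 s.
The first (ascending) time is 4.112 s.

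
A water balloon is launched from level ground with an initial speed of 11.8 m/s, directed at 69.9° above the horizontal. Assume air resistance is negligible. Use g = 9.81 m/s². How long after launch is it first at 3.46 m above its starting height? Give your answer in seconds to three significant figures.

Components: vₓ = 11.80 cos 69.9° = 4.055 m/s, v_y0 = 11.80 sin 69.9° = 11.08 m/s.
Height y(t) = 11.08 t − 4.905 t² = 3.46 gives 4.905 t² − 11.08 t + 3.46 = 0.
Quadratic formula: t = (11.08 ± √54.910) / 9.81 = (11.08 ± 7.410) / 9.81 → t = 0.3742 s or 1.885 s.
The first (ascending) time is 0.3742 s.

0.374 s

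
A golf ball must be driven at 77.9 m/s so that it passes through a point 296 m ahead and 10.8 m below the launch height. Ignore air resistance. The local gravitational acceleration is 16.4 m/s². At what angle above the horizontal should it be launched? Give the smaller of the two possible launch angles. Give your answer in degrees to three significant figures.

23.8°

Trajectory: y = x tanθ − g x² (1 + tan²θ)/(2v₀²). With x = 296, y = −10.8, v₀ = 77.9, g = 16.4:
118.4 tan²θ − 296 tanθ + (107.6) = 0.
tanθ = [296 ± √(296² − 4 × 118.4 × (107.6))] / (2 × 118.4) = (296 ± 191.5) / 236.8, giving tanθ = 0.4414 or 2.059.
θ = 23.82° or 64.09°; the smaller is 23.82°.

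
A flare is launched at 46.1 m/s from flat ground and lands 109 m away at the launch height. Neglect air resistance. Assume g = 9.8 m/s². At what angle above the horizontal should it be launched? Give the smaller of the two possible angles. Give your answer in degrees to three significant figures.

R = v₀² sin 2θ / g gives sin 2θ = gR/v₀² = 9.80·109/46.1² = 0.5026.
2θ = 30.17° or 180° − 30.17° = 149.8°, so θ = 15.09° or 74.91°.
The smaller angle is 15.09°.

15.1°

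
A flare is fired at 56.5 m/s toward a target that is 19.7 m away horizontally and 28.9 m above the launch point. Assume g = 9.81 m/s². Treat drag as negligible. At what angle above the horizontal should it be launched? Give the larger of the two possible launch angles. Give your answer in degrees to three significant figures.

Trajectory: y = x tanθ − g x² (1 + tan²θ)/(2v₀²). With x = 19.7, y = 28.9, v₀ = 56.5, g = 9.81:
0.5963 tan²θ − 19.7 tanθ + (29.50) = 0.
tanθ = [19.7 ± √(19.7² − 4 × 0.5963 × (29.50))] / (2 × 0.5963) = (19.7 ± 17.83) / 1.193, giving tanθ = 1.572 or 31.46.
θ = 57.54° or 88.18°; the larger is 88.18°.

88.2°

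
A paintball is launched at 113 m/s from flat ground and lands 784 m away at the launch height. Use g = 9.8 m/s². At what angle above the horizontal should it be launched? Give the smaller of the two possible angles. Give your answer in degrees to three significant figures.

18.5°

From R = (v₀²/g) sin 2θ: sin 2θ = 9.80 × 784 / 12769 = 0.6017.
2θ = 36.99° or 180° − 36.99° = 143.0°, so θ = 18.50° or 71.50°.
The smaller angle is 18.50°.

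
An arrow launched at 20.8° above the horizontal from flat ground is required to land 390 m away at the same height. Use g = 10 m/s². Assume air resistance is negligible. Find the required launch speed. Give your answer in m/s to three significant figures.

76.6 m/s

On level ground R = v₀² sin 2θ / g ⇒ v₀ = √(gR / sin 2θ).
v₀ = √(10.0 × 390 / sin 41.60°) = √(3900 / 0.6639) = √5874.1 = 76.64 m/s.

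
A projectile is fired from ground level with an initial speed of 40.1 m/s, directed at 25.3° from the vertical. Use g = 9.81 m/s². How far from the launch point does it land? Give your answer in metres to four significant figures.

Horizontal component vₓ = 40.10 sin 25.3° = 17.14 m/s; vertical v_y0 = 40.10 cos 25.3° = 36.25 m/s.
Time aloft: T = 2 v_y0 / g = 2 × 36.25 / 9.81 = 7.391 s.
Horizontal distance R = vₓ T = 17.14 × 7.391 = 126.7 m.

126.7 m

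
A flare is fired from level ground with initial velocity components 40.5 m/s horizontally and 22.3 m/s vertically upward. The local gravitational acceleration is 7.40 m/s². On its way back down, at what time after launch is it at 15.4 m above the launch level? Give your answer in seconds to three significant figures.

5.23 s

Require v_y0 t − ½ g t² = 15.4, i.e. 3.700 t² − 22.30 t + 15.4 = 0.
Quadratic formula: t = (22.30 ± √269.37) / 7.40 = (22.30 ± 16.41) / 7.40 → t = 0.7956 s or 5.231 s.
The descending-branch root is 5.231 s.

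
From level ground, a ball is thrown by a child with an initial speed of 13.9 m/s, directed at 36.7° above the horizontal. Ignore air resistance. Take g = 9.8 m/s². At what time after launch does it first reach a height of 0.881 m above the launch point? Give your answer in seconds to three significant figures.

0.114 s

Components: vₓ = 13.90 cos 36.7° = 11.14 m/s, v_y0 = 13.90 sin 36.7° = 8.307 m/s.
Height y(t) = 8.307 t − 4.900 t² = 0.881 gives 4.900 t² − 8.307 t + 0.881 = 0.
t = [8.307 ± √(8.307² − 2·9.80·0.881)] / 9.80 = (8.307 ± 7.193) / 9.80, so t = 0.1137 s or t = 1.582 s.
The first (ascending) time is 0.1137 s.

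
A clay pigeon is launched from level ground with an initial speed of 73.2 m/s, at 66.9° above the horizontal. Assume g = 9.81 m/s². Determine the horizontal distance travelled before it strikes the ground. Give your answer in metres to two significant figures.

390 m

Components: vₓ = 73.20 cos 66.9° = 28.72 m/s, v_y0 = 73.20 sin 66.9° = 67.33 m/s.
Flight time T = 2 v_y0 / g = 13.73 s.
Horizontal distance R = vₓ T = 28.72 × 13.73 = 394.2 m.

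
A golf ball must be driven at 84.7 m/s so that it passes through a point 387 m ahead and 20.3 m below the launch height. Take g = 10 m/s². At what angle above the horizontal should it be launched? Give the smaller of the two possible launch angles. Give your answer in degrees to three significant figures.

Trajectory: y = x tanθ − g x² (1 + tan²θ)/(2v₀²). With x = 387, y = −20.3, v₀ = 84.7, g = 10.0:
104.4 tan²θ − 387 tanθ + (84.08) = 0.
tanθ = [387 ± √(387² − 4 × 104.4 × (84.08))] / (2 × 104.4) = (387 ± 338.6) / 208.8, giving tanθ = 0.2318 or 3.476.
θ = 13.05° or 73.95°; the smaller is 13.05°.

13.0°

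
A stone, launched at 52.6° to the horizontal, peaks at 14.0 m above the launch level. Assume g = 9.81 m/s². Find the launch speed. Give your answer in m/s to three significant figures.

20.9 m/s

At the peak v_y = 0, so v_y0 = √(2gH) = √(2 × 9.81 × 14.0) = 16.57 m/s.
v_y0 = v₀ sin θ ⇒ v₀ = 16.57 / sin 52.6° = 20.86 m/s.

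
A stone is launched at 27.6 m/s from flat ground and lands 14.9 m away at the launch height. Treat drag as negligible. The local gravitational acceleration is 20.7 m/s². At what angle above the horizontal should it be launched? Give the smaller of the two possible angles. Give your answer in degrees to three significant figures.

From R = (v₀²/g) sin 2θ: sin 2θ = 20.7 × 14.9 / 761.76 = 0.4049.
2θ = 23.88° or 180° − 23.88° = 156.1°, so θ = 11.94° or 78.06°.
The smaller angle is 11.94°.

11.9°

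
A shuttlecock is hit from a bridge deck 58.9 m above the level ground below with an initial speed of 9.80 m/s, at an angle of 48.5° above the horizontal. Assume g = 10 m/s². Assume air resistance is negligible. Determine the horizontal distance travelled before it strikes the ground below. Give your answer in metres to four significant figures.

27.56 m

Horizontal component vₓ = 9.800 cos 48.5° = 6.494 m/s; vertical v_y0 = 9.800 sin 48.5° = 7.340 m/s.
Vertical motion (up positive, ground at y = 0): 5.000 t² − (7.340) t − 58.9 = 0, so t = (7.340 + √(7.340² + 2·10.0·58.9)) / 10.0 = (7.340 + 35.10) / 10.0 = 4.244 s.
Horizontal distance: R = vₓ t = 6.494 × 4.244 = 27.56 m.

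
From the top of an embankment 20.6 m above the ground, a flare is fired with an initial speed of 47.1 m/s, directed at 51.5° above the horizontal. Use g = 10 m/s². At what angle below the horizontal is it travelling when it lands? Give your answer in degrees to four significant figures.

55.13°

vₓ = 47.10 cos 51.5° = 29.32 m/s; v_y0 = 47.10 sin 51.5° = 36.86 m/s.
The projectile lands when y = 20.6 + (36.86) t − ½·10.0·t² = 0. Positive root: t = (36.86 + √(36.86² + 2·10.0·20.6)) / 10.0 = (36.86 + 42.08) / 10.0 = 7.894 s.
At impact: v_y = v_y0 − g t = −42.08 m/s; vₓ = 29.32 m/s.
Angle below horizontal: arctan(|v_y|/vₓ) = arctan(42.08/29.32) = 55.13°.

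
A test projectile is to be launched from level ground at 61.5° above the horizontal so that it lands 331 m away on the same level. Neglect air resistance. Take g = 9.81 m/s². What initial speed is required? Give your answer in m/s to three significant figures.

62.2 m/s

From R = (v₀² / g) sin 2θ: v₀ = √(gR / sin 2θ).
v₀ = √(9.81 × 331 / sin 123.0°) = √(3247 / 0.8387) = √3871.7 = 62.22 m/s.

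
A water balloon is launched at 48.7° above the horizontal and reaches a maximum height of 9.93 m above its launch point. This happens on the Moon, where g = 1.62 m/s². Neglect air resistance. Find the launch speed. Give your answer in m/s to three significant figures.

7.55 m/s

At the peak v_y = 0, so v_y0 = √(2gH) = √(2 × 1.62 × 9.93) = 5.672 m/s.
v_y0 = v₀ sin θ ⇒ v₀ = 5.672 / sin 48.7° = 7.550 m/s.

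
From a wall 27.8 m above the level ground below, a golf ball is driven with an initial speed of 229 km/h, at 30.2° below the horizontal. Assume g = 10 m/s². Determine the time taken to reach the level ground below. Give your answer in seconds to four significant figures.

0.7750 s

Convert: 229 km/h = 229/3.6 = 63.61 m/s.
Horizontal component vₓ = 63.61 cos 30.2° = 54.98 m/s; vertical v_y0 = −32.00 m/s (downward).
The projectile lands when y = 27.8 + (−32.00) t − ½·10.0·t² = 0. Positive root: t = (−32.00 + √(32.00² + 2·10.0·27.8)) / 10.0 = (−32.00 + 39.75) / 10.0 = 0.7750 s.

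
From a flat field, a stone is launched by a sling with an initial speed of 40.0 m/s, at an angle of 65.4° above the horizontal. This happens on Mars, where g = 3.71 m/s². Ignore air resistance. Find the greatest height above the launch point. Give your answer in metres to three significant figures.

178 m

Resolve: vₓ = 40.00 cos 65.4° = 16.65 m/s and v_y0 = 40.00 sin 65.4° = 36.37 m/s.
Maximum height: H = v_y0² / (2g) = 36.37² / (2 × 3.71) = 178.3 m.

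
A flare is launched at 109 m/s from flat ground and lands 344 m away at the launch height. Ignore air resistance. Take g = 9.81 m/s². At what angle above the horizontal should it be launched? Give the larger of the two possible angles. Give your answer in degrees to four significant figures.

81.75°

R = v₀² sin 2θ / g gives sin 2θ = gR/v₀² = 9.81·344/109² = 0.2840.
2θ = 16.50° or 180° − 16.50° = 163.5°, so θ = 8.251° or 81.75°.
The larger angle is 81.75°.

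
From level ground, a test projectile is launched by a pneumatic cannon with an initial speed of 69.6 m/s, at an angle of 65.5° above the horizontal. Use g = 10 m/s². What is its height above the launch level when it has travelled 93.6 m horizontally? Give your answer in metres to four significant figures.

Horizontal component vₓ = 69.60 cos 65.5° = 28.86 m/s; vertical v_y0 = 69.60 sin 65.5° = 63.33 m/s.
At x = 93.6 m, t = x/vₓ = 93.6/28.86 = 3.243 s.
Height: y = v_y0 t − ½ g t² = 63.33 × 3.243 − 5.000 × 3.243² = 205.4 − 52.58 = 152.8 m.

152.8 m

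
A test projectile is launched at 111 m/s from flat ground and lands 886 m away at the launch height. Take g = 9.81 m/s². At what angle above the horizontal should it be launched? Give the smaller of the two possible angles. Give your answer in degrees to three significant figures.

R = v₀² sin 2θ / g gives sin 2θ = gR/v₀² = 9.81·886/111² = 0.7054.
2θ = 44.86° or 180° − 44.86° = 135.1°, so θ = 22.43° or 67.57°.
The smaller angle is 22.43°.

22.4°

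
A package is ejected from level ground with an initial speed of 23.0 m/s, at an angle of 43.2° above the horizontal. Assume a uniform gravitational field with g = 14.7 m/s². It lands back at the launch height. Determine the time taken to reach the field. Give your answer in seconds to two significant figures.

Resolve: vₓ = 23.00 cos 43.2° = 16.77 m/s and v_y0 = 23.00 sin 43.2° = 15.74 m/s.
Landing at launch height ⇒ T = 2 v_y0 / g = 2 × 15.74 / 14.7 = 2.142 s.

2.1 s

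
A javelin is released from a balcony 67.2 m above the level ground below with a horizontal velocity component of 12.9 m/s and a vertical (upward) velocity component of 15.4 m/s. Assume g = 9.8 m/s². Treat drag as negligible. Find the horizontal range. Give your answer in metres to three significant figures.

72.2 m

With up positive and y = 0 at the ground: y(t) = 67.2 + (15.40) t − 4.900 t². Setting y = 0 and taking the positive root: t = [15.40 + √(15.40² + 2·9.80·67.2)] / 9.80 = (15.40 + 39.42) / 9.80 = 5.594 s.
Horizontal distance: R = vₓ t = 12.90 × 5.594 = 72.17 m.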